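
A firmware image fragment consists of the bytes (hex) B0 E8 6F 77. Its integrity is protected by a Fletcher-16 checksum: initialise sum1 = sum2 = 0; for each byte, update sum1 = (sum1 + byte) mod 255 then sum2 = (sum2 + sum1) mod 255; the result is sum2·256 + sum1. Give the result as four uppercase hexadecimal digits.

Running sums (mod 255):
  after byte 0 (B0): sum1=176, sum2=176
  after byte 1 (E8): sum1=153, sum2=74
  after byte 2 (6F): sum1=9, sum2=83
  after byte 3 (77): sum1=128, sum2=211
Checksum = sum2·256 + sum1 = 211·256 + 128 = 54144 = 0xD380.

D380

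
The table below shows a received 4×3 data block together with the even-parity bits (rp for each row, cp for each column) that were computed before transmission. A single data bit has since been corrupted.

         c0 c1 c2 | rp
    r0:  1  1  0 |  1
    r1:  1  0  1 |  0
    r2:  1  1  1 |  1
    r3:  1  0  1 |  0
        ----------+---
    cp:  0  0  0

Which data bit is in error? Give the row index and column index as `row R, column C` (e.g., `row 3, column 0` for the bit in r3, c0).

row 0, column 2

Recompute each row's even parity and compare to rp:
  r0: data parity 0, sent rp 1 → mismatch
  r1: data parity 0, sent rp 0 → ok
  r2: data parity 1, sent rp 1 → ok
  r3: data parity 0, sent rp 0 → ok
Recompute each column's even parity and compare to cp:
  c0: data parity 0, sent cp 0 → ok
  c1: data parity 0, sent cp 0 → ok
  c2: data parity 1, sent cp 0 → mismatch
Exactly one row (r0) and one column (c2) fail → the flipped bit is at their intersection.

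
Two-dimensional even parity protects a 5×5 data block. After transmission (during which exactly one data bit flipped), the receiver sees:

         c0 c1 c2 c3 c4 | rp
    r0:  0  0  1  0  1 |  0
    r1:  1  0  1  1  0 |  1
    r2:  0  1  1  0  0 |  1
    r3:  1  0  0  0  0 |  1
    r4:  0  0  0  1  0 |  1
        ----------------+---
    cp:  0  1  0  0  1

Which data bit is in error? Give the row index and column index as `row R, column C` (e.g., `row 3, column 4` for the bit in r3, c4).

row 2, column 2

Recompute each row's even parity and compare to rp:
  r0: data parity 0, sent rp 0 → ok
  r1: data parity 1, sent rp 1 → ok
  r2: data parity 0, sent rp 1 → mismatch
  r3: data parity 1, sent rp 1 → ok
  r4: data parity 1, sent rp 1 → ok
Recompute each column's even parity and compare to cp:
  c0: data parity 0, sent cp 0 → ok
  c1: data parity 1, sent cp 1 → ok
  c2: data parity 1, sent cp 0 → mismatch
  c3: data parity 0, sent cp 0 → ok
  c4: data parity 1, sent cp 1 → ok
Exactly one row (r2) and one column (c2) fail → the flipped bit is at their intersection.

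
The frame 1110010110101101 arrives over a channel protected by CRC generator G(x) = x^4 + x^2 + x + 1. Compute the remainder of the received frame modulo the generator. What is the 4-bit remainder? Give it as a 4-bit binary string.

0000

Modulo-2 division of 1110010110101101 by 10111:
  pos 0: 11100 XOR 10111 = 01011
  pos 1: 10111 XOR 10111 = 00000
  pos 7: 11010 XOR 10111 = 01101
  pos 8: 11011 XOR 10111 = 01100
  pos 9: 11001 XOR 10111 = 01110
  pos 10: 11100 XOR 10111 = 01011
  pos 11: 10111 XOR 10111 = 00000
Remainder = 0000 (zero — the frame passes the CRC check).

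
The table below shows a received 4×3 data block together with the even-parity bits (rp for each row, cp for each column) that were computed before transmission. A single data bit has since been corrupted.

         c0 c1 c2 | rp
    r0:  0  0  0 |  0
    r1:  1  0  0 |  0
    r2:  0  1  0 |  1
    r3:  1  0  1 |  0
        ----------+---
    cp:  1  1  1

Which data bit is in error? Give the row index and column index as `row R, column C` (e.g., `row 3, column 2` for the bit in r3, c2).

row 1, column 0

Recompute each row's even parity and compare to rp:
  r0: data parity 0, sent rp 0 → ok
  r1: data parity 1, sent rp 0 → mismatch
  r2: data parity 1, sent rp 1 → ok
  r3: data parity 0, sent rp 0 → ok
Recompute each column's even parity and compare to cp:
  c0: data parity 0, sent cp 1 → mismatch
  c1: data parity 1, sent cp 1 → ok
  c2: data parity 1, sent cp 1 → ok
Exactly one row (r1) and one column (c0) fail → the flipped bit is at their intersection.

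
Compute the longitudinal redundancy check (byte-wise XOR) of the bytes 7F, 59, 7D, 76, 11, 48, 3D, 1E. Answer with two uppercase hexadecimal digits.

57

XOR the bytes together:
  start with 0x7F
  0x7F ⊕ 0x59 = 0x26
  0x26 ⊕ 0x7D = 0x5B
  0x5B ⊕ 0x76 = 0x2D
  0x2D ⊕ 0x11 = 0x3C
  0x3C ⊕ 0x48 = 0x74
  0x74 ⊕ 0x3D = 0x49
  0x49 ⊕ 0x1E = 0x57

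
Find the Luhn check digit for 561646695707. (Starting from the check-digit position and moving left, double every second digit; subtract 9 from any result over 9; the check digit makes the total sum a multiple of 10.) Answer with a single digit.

1

Partial digits right→left: 7 0 7 5 9 6 6 4 6 1 6 5
Double every second digit counting from the check-digit position (so the 1st, 3rd, 5th, ... of the partial from the right).
  doubled (with −9 where >9): 5 5 9 3 3 3 → sum 28
  kept as-is: 0 5 6 4 1 5 → sum 21
Total = 28 + 21 = 49.
Check digit = (10 − (49 mod 10)) mod 10 = 1.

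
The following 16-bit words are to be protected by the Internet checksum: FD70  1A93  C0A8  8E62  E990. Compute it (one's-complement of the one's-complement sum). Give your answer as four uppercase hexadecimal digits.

One's-complement addition (fold any carry out of bit 15 back into bit 0):
  0xFD70 + 0x1A93 = 0x11803 → wrap carry → 0x1804
  0x1804 + 0xC0A8 = 0x0D8AC
  0xD8AC + 0x8E62 = 0x1670E → wrap carry → 0x670F
  0x670F + 0xE990 = 0x1509F → wrap carry → 0x50A0
One's-complement sum = 0x50A0.
Checksum = ~0x50A0 & 0xFFFF = 0xAF5F.

AF5F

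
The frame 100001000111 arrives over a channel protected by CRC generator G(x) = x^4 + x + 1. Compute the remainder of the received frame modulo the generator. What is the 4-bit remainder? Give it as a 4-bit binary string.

0101

Modulo-2 division of 100001000111 by 10011:
  pos 0: 10000 XOR 10011 = 00011
  pos 3: 11100 XOR 10011 = 01111
  pos 4: 11110 XOR 10011 = 01101
  pos 5: 11011 XOR 10011 = 01000
  pos 6: 10001 XOR 10011 = 00010
Remainder = 0101 (nonzero — an error is detected).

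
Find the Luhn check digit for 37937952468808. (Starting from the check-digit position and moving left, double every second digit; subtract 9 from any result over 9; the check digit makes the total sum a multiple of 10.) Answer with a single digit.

Partial digits right→left: 8 0 8 8 6 4 2 5 9 7 3 9 7 3
Double every second digit counting from the check-digit position (so the 1st, 3rd, 5th, ... of the partial from the right).
  doubled (with −9 where >9): 7 7 3 4 9 6 5 → sum 41
  kept as-is: 0 8 4 5 7 9 3 → sum 36
Total = 41 + 36 = 77.
Check digit = (10 − (77 mod 10)) mod 10 = 3.

3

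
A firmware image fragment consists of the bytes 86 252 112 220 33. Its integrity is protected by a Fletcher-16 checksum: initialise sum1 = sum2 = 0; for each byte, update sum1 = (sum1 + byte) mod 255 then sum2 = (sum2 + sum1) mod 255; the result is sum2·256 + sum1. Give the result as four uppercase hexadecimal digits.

Running sums (mod 255):
  after byte 0 (86): sum1=86, sum2=86
  after byte 1 (252): sum1=83, sum2=169
  after byte 2 (112): sum1=195, sum2=109
  after byte 3 (220): sum1=160, sum2=14
  after byte 4 (33): sum1=193, sum2=207
Checksum = sum2·256 + sum1 = 207·256 + 193 = 53185 = 0xCFC1.

CFC1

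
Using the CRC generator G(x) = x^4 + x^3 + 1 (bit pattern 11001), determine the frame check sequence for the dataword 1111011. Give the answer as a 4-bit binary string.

Append 4 zeros: 11110110000. Divide by 11001 (XOR where the leading bit is 1):
  pos 0: 11110 XOR 11001 = 00111
  pos 2: 11111 XOR 11001 = 00110
  pos 4: 11000 XOR 11001 = 00001
Remainder (last 4 bits) = 0100. This is the CRC / FCS.

0100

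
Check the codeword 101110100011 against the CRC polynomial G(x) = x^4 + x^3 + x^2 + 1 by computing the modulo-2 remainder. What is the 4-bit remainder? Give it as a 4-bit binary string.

Modulo-2 division of 101110100011 by 11101:
  pos 0: 10111 XOR 11101 = 01010
  pos 1: 10100 XOR 11101 = 01001
  pos 2: 10011 XOR 11101 = 01110
  pos 3: 11100 XOR 11101 = 00001
  pos 7: 10011 XOR 11101 = 01110
Remainder = 1110 (nonzero — an error is detected).

1110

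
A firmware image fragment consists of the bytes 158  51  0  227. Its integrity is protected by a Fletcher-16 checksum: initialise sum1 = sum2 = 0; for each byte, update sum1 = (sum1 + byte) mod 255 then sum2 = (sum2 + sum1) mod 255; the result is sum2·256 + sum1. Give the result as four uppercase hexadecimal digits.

F7B5

Running sums (mod 255):
  after byte 0 (158): sum1=158, sum2=158
  after byte 1 (51): sum1=209, sum2=112
  after byte 2 (0): sum1=209, sum2=66
  after byte 3 (227): sum1=181, sum2=247
Checksum = sum2·256 + sum1 = 247·256 + 181 = 63413 = 0xF7B5.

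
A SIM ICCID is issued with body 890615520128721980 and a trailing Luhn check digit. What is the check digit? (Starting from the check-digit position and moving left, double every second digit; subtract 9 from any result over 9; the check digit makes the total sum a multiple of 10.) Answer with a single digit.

Partial digits right→left: 0 8 9 1 2 7 8 2 1 0 2 5 5 1 6 0 9 8
Double every second digit counting from the check-digit position (so the 1st, 3rd, 5th, ... of the partial from the right).
  doubled (with −9 where >9): 0 9 4 7 2 4 1 3 9 → sum 39
  kept as-is: 8 1 7 2 0 5 1 0 8 → sum 32
Total = 39 + 32 = 71.
Check digit = (10 − (71 mod 10)) mod 10 = 9.

9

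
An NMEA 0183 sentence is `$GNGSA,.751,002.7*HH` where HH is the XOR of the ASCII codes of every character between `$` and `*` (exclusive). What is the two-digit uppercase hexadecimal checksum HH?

6A

XOR the ASCII codes of the payload characters:
  'G' = 0x47 → acc = 0x47
  'N' = 0x4E → acc = 0x09
  'G' = 0x47 → acc = 0x4E
  'S' = 0x53 → acc = 0x1D
  'A' = 0x41 → acc = 0x5C
  ',' = 0x2C → acc = 0x70
  '.' = 0x2E → acc = 0x5E
  '7' = 0x37 → acc = 0x69
  '5' = 0x35 → acc = 0x5C
  '1' = 0x31 → acc = 0x6D
  ',' = 0x2C → acc = 0x41
  '0' = 0x30 → acc = 0x71
  '0' = 0x30 → acc = 0x41
  '2' = 0x32 → acc = 0x73
  '.' = 0x2E → acc = 0x5D
  '7' = 0x37 → acc = 0x6A
Checksum = 0x6A.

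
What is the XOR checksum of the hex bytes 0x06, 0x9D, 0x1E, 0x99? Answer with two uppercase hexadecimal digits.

1C

XOR the bytes together:
  start with 0x06
  0x06 ⊕ 0x9D = 0x9B
  0x9B ⊕ 0x1E = 0x85
  0x85 ⊕ 0x99 = 0x1C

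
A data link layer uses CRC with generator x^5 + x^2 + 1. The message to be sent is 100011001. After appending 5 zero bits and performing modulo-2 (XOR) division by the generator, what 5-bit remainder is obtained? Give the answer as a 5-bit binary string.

Append 5 zeros: 10001100100000. Divide by 100101 (XOR where the leading bit is 1):
  pos 0: 100011 XOR 100101 = 000110
  pos 3: 110001 XOR 100101 = 010100
  pos 4: 101000 XOR 100101 = 001101
  pos 6: 110100 XOR 100101 = 010001
  pos 7: 100010 XOR 100101 = 000111
Remainder (last 5 bits) = 01110. This is the CRC / FCS.

01110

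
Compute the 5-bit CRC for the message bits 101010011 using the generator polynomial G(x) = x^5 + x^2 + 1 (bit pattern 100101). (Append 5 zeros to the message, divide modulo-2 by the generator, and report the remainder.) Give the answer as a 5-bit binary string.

01110

Append 5 zeros: 10101001100000. Divide by 100101 (XOR where the leading bit is 1):
  pos 0: 101010 XOR 100101 = 001111
  pos 2: 111101 XOR 100101 = 011000
  pos 3: 110001 XOR 100101 = 010100
  pos 4: 101000 XOR 100101 = 001101
  pos 6: 110100 XOR 100101 = 010001
  pos 7: 100010 XOR 100101 = 000111
Remainder (last 5 bits) = 01110. This is the CRC / FCS.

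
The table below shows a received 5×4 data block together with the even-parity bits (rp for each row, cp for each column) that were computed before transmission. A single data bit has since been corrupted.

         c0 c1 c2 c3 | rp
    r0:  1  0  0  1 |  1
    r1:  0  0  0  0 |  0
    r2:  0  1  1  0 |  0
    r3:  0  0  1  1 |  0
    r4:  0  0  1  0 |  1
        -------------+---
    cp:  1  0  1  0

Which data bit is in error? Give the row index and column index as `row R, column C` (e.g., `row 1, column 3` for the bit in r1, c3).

row 0, column 1

Recompute each row's even parity and compare to rp:
  r0: data parity 0, sent rp 1 → mismatch
  r1: data parity 0, sent rp 0 → ok
  r2: data parity 0, sent rp 0 → ok
  r3: data parity 0, sent rp 0 → ok
  r4: data parity 1, sent rp 1 → ok
Recompute each column's even parity and compare to cp:
  c0: data parity 1, sent cp 1 → ok
  c1: data parity 1, sent cp 0 → mismatch
  c2: data parity 1, sent cp 1 → ok
  c3: data parity 0, sent cp 0 → ok
Exactly one row (r0) and one column (c1) fail → the flipped bit is at their intersection.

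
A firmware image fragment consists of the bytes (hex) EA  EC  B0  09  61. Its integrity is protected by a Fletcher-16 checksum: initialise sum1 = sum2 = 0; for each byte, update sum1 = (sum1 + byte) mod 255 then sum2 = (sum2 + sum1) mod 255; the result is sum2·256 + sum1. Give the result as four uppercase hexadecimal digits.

CFF2

Running sums (mod 255):
  after byte 0 (EA): sum1=234, sum2=234
  after byte 1 (EC): sum1=215, sum2=194
  after byte 2 (B0): sum1=136, sum2=75
  after byte 3 (09): sum1=145, sum2=220
  after byte 4 (61): sum1=242, sum2=207
Checksum = sum2·256 + sum1 = 207·256 + 242 = 53234 = 0xCFF2.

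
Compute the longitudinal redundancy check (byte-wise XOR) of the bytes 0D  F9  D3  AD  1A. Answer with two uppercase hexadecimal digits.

90

XOR the bytes together:
  start with 0x0D
  0x0D ⊕ 0xF9 = 0xF4
  0xF4 ⊕ 0xD3 = 0x27
  0x27 ⊕ 0xAD = 0x8A
  0x8A ⊕ 0x1A = 0x90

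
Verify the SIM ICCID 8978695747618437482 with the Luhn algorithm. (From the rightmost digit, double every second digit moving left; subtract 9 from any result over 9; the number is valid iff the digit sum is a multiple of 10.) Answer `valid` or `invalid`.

From the right, keep odd positions and double even positions (subtract 9 from any doubled value over 9):
  doubled (positions 2,4,...): 7 5 8 2 5 5 9 7 9 → sum 57
  kept (positions 1,3,...): 2 4 3 8 6 4 5 6 7 8 → sum 53
Total = 110.
110 mod 10 = 0, so the number is valid.

valid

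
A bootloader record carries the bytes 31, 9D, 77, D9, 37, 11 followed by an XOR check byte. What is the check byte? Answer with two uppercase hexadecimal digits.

XOR the bytes together:
  start with 0x31
  0x31 ⊕ 0x9D = 0xAC
  0xAC ⊕ 0x77 = 0xDB
  0xDB ⊕ 0xD9 = 0x02
  0x02 ⊕ 0x37 = 0x35
  0x35 ⊕ 0x11 = 0x24

24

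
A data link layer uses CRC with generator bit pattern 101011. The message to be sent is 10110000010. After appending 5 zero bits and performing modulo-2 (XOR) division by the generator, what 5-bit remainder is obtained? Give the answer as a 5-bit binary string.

Append 5 zeros: 1011000001000000. Divide by 101011 (XOR where the leading bit is 1):
  pos 0: 101100 XOR 101011 = 000111
  pos 3: 111000 XOR 101011 = 010011
  pos 4: 100111 XOR 101011 = 001100
  pos 6: 110000 XOR 101011 = 011011
  pos 7: 110110 XOR 101011 = 011101
  pos 8: 111010 XOR 101011 = 010001
  pos 9: 100010 XOR 101011 = 001001
Remainder (last 5 bits) = 10010. This is the CRC / FCS.

10010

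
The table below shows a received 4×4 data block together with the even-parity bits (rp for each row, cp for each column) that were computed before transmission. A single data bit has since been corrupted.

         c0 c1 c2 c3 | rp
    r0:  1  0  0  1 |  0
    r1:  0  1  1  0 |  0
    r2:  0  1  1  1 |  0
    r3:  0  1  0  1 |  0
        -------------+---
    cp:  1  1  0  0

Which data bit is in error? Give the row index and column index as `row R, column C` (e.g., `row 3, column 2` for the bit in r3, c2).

Recompute each row's even parity and compare to rp:
  r0: data parity 0, sent rp 0 → ok
  r1: data parity 0, sent rp 0 → ok
  r2: data parity 1, sent rp 0 → mismatch
  r3: data parity 0, sent rp 0 → ok
Recompute each column's even parity and compare to cp:
  c0: data parity 1, sent cp 1 → ok
  c1: data parity 1, sent cp 1 → ok
  c2: data parity 0, sent cp 0 → ok
  c3: data parity 1, sent cp 0 → mismatch
Exactly one row (r2) and one column (c3) fail → the flipped bit is at their intersection.

row 2, column 3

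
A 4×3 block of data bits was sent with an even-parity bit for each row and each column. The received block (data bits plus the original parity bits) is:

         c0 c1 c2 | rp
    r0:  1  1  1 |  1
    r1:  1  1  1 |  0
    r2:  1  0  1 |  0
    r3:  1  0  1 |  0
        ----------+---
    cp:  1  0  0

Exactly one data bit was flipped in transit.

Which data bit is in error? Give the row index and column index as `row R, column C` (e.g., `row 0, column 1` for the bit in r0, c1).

Recompute each row's even parity and compare to rp:
  r0: data parity 1, sent rp 1 → ok
  r1: data parity 1, sent rp 0 → mismatch
  r2: data parity 0, sent rp 0 → ok
  r3: data parity 0, sent rp 0 → ok
Recompute each column's even parity and compare to cp:
  c0: data parity 0, sent cp 1 → mismatch
  c1: data parity 0, sent cp 0 → ok
  c2: data parity 0, sent cp 0 → ok
Exactly one row (r1) and one column (c0) fail → the flipped bit is at their intersection.

row 1, column 0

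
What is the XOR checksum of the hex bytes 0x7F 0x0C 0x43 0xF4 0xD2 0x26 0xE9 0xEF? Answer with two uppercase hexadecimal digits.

XOR the bytes together:
  start with 0x7F
  0x7F ⊕ 0x0C = 0x73
  0x73 ⊕ 0x43 = 0x30
  0x30 ⊕ 0xF4 = 0xC4
  0xC4 ⊕ 0xD2 = 0x16
  0x16 ⊕ 0x26 = 0x30
  0x30 ⊕ 0xE9 = 0xD9
  0xD9 ⊕ 0xEF = 0x36

36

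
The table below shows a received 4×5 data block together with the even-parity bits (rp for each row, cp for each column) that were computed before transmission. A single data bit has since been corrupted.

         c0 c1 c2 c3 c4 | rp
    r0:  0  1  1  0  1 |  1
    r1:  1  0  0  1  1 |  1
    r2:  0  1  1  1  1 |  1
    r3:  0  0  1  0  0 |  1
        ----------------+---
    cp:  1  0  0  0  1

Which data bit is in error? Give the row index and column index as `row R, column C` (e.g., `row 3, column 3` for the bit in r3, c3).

Recompute each row's even parity and compare to rp:
  r0: data parity 1, sent rp 1 → ok
  r1: data parity 1, sent rp 1 → ok
  r2: data parity 0, sent rp 1 → mismatch
  r3: data parity 1, sent rp 1 → ok
Recompute each column's even parity and compare to cp:
  c0: data parity 1, sent cp 1 → ok
  c1: data parity 0, sent cp 0 → ok
  c2: data parity 1, sent cp 0 → mismatch
  c3: data parity 0, sent cp 0 → ok
  c4: data parity 1, sent cp 1 → ok
Exactly one row (r2) and one column (c2) fail → the flipped bit is at their intersection.

row 2, column 2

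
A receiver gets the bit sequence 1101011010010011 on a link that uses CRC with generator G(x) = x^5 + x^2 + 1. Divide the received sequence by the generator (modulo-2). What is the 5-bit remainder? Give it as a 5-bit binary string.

00000

Modulo-2 division of 1101011010010011 by 100101:
  pos 0: 110101 XOR 100101 = 010000
  pos 1: 100001 XOR 100101 = 000100
  pos 4: 100010 XOR 100101 = 000111
  pos 7: 111010 XOR 100101 = 011111
  pos 8: 111110 XOR 100101 = 011011
  pos 9: 110111 XOR 100101 = 010010
  pos 10: 100101 XOR 100101 = 000000
Remainder = 00000 (zero — the frame passes the CRC check).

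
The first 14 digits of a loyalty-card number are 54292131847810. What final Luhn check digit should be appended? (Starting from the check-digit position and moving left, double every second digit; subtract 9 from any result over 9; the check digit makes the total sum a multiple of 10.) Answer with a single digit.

6

Partial digits right→left: 0 1 8 7 4 8 1 3 1 2 9 2 4 5
Double every second digit counting from the check-digit position (so the 1st, 3rd, 5th, ... of the partial from the right).
  doubled (with −9 where >9): 0 7 8 2 2 9 8 → sum 36
  kept as-is: 1 7 8 3 2 2 5 → sum 28
Total = 36 + 28 = 64.
Check digit = (10 − (64 mod 10)) mod 10 = 6.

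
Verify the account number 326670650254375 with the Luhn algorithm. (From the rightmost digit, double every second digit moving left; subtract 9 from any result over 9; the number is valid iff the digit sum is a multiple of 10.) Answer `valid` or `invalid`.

valid

From the right, keep odd positions and double even positions (subtract 9 from any doubled value over 9):
  doubled (positions 2,4,...): 5 8 4 1 0 3 4 → sum 25
  kept (positions 1,3,...): 5 3 5 0 6 7 6 3 → sum 35
Total = 60.
60 mod 10 = 0, so the number is valid.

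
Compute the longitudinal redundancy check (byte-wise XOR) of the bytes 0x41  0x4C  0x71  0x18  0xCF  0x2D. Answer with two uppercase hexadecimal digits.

86

XOR the bytes together:
  start with 0x41
  0x41 ⊕ 0x4C = 0x0D
  0x0D ⊕ 0x71 = 0x7C
  0x7C ⊕ 0x18 = 0x64
  0x64 ⊕ 0xCF = 0xAB
  0xAB ⊕ 0x2D = 0x86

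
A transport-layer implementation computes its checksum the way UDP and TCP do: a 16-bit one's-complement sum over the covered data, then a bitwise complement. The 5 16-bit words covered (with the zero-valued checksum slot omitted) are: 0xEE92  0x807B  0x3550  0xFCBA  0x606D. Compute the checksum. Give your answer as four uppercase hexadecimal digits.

One's-complement addition (fold any carry out of bit 15 back into bit 0):
  0xEE92 + 0x807B = 0x16F0D → wrap carry → 0x6F0E
  0x6F0E + 0x3550 = 0x0A45E
  0xA45E + 0xFCBA = 0x1A118 → wrap carry → 0xA119
  0xA119 + 0x606D = 0x10186 → wrap carry → 0x0187
One's-complement sum = 0x0187.
Checksum = ~0x0187 & 0xFFFF = 0xFE78.

FE78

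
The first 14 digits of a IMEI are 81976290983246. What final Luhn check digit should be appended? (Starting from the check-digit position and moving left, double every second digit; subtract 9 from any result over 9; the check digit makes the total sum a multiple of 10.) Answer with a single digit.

Partial digits right→left: 6 4 2 3 8 9 0 9 2 6 7 9 1 8
Double every second digit counting from the check-digit position (so the 1st, 3rd, 5th, ... of the partial from the right).
  doubled (with −9 where >9): 3 4 7 0 4 5 2 → sum 25
  kept as-is: 4 3 9 9 6 9 8 → sum 48
Total = 25 + 48 = 73.
Check digit = (10 − (73 mod 10)) mod 10 = 7.

7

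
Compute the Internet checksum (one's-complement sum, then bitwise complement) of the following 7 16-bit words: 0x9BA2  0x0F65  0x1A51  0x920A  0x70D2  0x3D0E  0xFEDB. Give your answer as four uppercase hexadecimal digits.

FBDF

One's-complement addition (fold any carry out of bit 15 back into bit 0):
  0x9BA2 + 0x0F65 = 0x0AB07
  0xAB07 + 0x1A51 = 0x0C558
  0xC558 + 0x920A = 0x15762 → wrap carry → 0x5763
  0x5763 + 0x70D2 = 0x0C835
  0xC835 + 0x3D0E = 0x10543 → wrap carry → 0x0544
  0x0544 + 0xFEDB = 0x1041F → wrap carry → 0x0420
One's-complement sum = 0x0420.
Checksum = ~0x0420 & 0xFFFF = 0xFBDF.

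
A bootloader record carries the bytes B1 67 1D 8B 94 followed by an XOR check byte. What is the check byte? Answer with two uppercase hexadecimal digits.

D4

XOR the bytes together:
  start with 0xB1
  0xB1 ⊕ 0x67 = 0xD6
  0xD6 ⊕ 0x1D = 0xCB
  0xCB ⊕ 0x8B = 0x40
  0x40 ⊕ 0x94 = 0xD4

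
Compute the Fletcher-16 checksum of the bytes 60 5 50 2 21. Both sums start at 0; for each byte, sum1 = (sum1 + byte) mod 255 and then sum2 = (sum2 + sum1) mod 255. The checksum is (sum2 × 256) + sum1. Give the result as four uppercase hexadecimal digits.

Running sums (mod 255):
  after byte 0 (60): sum1=60, sum2=60
  after byte 1 (5): sum1=65, sum2=125
  after byte 2 (50): sum1=115, sum2=240
  after byte 3 (2): sum1=117, sum2=102
  after byte 4 (21): sum1=138, sum2=240
Checksum = sum2·256 + sum1 = 240·256 + 138 = 61578 = 0xF08A.

F08A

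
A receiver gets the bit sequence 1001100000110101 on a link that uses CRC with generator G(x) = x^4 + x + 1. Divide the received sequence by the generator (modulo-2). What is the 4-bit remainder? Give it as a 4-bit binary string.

Modulo-2 division of 1001100000110101 by 10011:
  pos 0: 10011 XOR 10011 = 00000
  pos 10: 11010 XOR 10011 = 01001
  pos 11: 10011 XOR 10011 = 00000
Remainder = 0000 (zero — the frame passes the CRC check).

0000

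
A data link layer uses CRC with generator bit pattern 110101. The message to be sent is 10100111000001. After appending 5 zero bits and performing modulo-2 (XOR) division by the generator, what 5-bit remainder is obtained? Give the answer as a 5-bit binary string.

00000

Append 5 zeros: 1010011100000100000. Divide by 110101 (XOR where the leading bit is 1):
  pos 0: 101001 XOR 110101 = 011100
  pos 1: 111001 XOR 110101 = 001100
  pos 3: 110010 XOR 110101 = 000111
  pos 6: 111000 XOR 110101 = 001101
  pos 8: 110101 XOR 110101 = 000000
Remainder (last 5 bits) = 00000. This is the CRC / FCS.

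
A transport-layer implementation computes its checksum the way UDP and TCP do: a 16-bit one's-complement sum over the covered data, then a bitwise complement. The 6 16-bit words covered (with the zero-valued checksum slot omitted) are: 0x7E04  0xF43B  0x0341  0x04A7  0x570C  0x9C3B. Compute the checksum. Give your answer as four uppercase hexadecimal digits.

One's-complement addition (fold any carry out of bit 15 back into bit 0):
  0x7E04 + 0xF43B = 0x1723F → wrap carry → 0x7240
  0x7240 + 0x0341 = 0x07581
  0x7581 + 0x04A7 = 0x07A28
  0x7A28 + 0x570C = 0x0D134
  0xD134 + 0x9C3B = 0x16D6F → wrap carry → 0x6D70
One's-complement sum = 0x6D70.
Checksum = ~0x6D70 & 0xFFFF = 0x928F.

928F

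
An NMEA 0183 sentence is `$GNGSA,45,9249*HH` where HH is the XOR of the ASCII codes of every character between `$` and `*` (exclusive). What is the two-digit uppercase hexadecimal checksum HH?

XOR the ASCII codes of the payload characters:
  'G' = 0x47 → acc = 0x47
  'N' = 0x4E → acc = 0x09
  'G' = 0x47 → acc = 0x4E
  'S' = 0x53 → acc = 0x1D
  'A' = 0x41 → acc = 0x5C
  ',' = 0x2C → acc = 0x70
  '4' = 0x34 → acc = 0x44
  '5' = 0x35 → acc = 0x71
  ',' = 0x2C → acc = 0x5D
  '9' = 0x39 → acc = 0x64
  '2' = 0x32 → acc = 0x56
  '4' = 0x34 → acc = 0x62
  '9' = 0x39 → acc = 0x5B
Checksum = 0x5B.

5B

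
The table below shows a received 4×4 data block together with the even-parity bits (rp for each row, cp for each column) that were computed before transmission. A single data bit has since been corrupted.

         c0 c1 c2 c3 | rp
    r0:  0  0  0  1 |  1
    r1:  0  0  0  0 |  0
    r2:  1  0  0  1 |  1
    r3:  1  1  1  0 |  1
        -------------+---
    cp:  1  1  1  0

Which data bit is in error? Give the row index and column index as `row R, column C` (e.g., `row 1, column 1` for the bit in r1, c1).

Recompute each row's even parity and compare to rp:
  r0: data parity 1, sent rp 1 → ok
  r1: data parity 0, sent rp 0 → ok
  r2: data parity 0, sent rp 1 → mismatch
  r3: data parity 1, sent rp 1 → ok
Recompute each column's even parity and compare to cp:
  c0: data parity 0, sent cp 1 → mismatch
  c1: data parity 1, sent cp 1 → ok
  c2: data parity 1, sent cp 1 → ok
  c3: data parity 0, sent cp 0 → ok
Exactly one row (r2) and one column (c0) fail → the flipped bit is at their intersection.

row 2, column 0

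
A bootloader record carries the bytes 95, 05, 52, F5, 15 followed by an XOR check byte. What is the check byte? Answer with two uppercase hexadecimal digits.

XOR the bytes together:
  start with 0x95
  0x95 ⊕ 0x05 = 0x90
  0x90 ⊕ 0x52 = 0xC2
  0xC2 ⊕ 0xF5 = 0x37
  0x37 ⊕ 0x15 = 0x22

22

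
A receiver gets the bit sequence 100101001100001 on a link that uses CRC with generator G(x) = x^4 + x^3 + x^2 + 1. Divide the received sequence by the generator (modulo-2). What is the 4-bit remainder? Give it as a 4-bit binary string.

Modulo-2 division of 100101001100001 by 11101:
  pos 0: 10010 XOR 11101 = 01111
  pos 1: 11111 XOR 11101 = 00010
  pos 4: 10001 XOR 11101 = 01100
  pos 5: 11001 XOR 11101 = 00100
  pos 7: 10000 XOR 11101 = 01101
  pos 8: 11010 XOR 11101 = 00111
  pos 10: 11101 XOR 11101 = 00000
Remainder = 0000 (zero — the frame passes the CRC check).

0000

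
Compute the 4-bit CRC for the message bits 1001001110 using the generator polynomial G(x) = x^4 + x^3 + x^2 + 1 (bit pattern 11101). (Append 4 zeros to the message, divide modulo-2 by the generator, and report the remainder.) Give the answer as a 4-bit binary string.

1110

Append 4 zeros: 10010011100000. Divide by 11101 (XOR where the leading bit is 1):
  pos 0: 10010 XOR 11101 = 01111
  pos 1: 11110 XOR 11101 = 00011
  pos 4: 11111 XOR 11101 = 00010
  pos 7: 10000 XOR 11101 = 01101
  pos 8: 11010 XOR 11101 = 00111
Remainder (last 4 bits) = 1110. This is the CRC / FCS.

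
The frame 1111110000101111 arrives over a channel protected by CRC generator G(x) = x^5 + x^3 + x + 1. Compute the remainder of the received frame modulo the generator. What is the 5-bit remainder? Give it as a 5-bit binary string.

Modulo-2 division of 1111110000101111 by 101011:
  pos 0: 111111 XOR 101011 = 010100
  pos 1: 101000 XOR 101011 = 000011
  pos 5: 110001 XOR 101011 = 011010
  pos 6: 110100 XOR 101011 = 011111
  pos 7: 111111 XOR 101011 = 010100
  pos 8: 101001 XOR 101011 = 000010
Remainder = 01011 (nonzero — an error is detected).

01011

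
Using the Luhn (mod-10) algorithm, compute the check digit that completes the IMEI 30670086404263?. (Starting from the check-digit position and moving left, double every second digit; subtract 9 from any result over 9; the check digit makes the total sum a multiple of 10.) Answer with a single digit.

Partial digits right→left: 3 6 2 4 0 4 6 8 0 0 7 6 0 3
Double every second digit counting from the check-digit position (so the 1st, 3rd, 5th, ... of the partial from the right).
  doubled (with −9 where >9): 6 4 0 3 0 5 0 → sum 18
  kept as-is: 6 4 4 8 0 6 3 → sum 31
Total = 18 + 31 = 49.
Check digit = (10 − (49 mod 10)) mod 10 = 1.

1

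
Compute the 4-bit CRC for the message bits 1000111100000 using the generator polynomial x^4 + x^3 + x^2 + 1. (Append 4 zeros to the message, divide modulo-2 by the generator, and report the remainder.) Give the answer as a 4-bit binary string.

Append 4 zeros: 10001111000000000. Divide by 11101 (XOR where the leading bit is 1):
  pos 0: 10001 XOR 11101 = 01100
  pos 1: 11001 XOR 11101 = 00100
  pos 3: 10011 XOR 11101 = 01110
  pos 4: 11100 XOR 11101 = 00001
  pos 8: 10000 XOR 11101 = 01101
  pos 9: 11010 XOR 11101 = 00111
  pos 11: 11100 XOR 11101 = 00001
Remainder (last 4 bits) = 0010. This is the CRC / FCS.

0010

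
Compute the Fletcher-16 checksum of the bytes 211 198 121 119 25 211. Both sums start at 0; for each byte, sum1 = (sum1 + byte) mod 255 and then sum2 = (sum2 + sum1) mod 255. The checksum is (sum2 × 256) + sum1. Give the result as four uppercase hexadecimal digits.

2B78

Running sums (mod 255):
  after byte 0 (211): sum1=211, sum2=211
  after byte 1 (198): sum1=154, sum2=110
  after byte 2 (121): sum1=20, sum2=130
  after byte 3 (119): sum1=139, sum2=14
  after byte 4 (25): sum1=164, sum2=178
  after byte 5 (211): sum1=120, sum2=43
Checksum = sum2·256 + sum1 = 43·256 + 120 = 11128 = 0x2B78.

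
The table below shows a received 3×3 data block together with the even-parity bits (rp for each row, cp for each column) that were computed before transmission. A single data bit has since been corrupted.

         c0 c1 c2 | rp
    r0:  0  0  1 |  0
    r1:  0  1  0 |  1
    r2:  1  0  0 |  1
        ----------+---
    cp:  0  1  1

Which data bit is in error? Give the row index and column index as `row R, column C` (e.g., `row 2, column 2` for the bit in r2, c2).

row 0, column 0

Recompute each row's even parity and compare to rp:
  r0: data parity 1, sent rp 0 → mismatch
  r1: data parity 1, sent rp 1 → ok
  r2: data parity 1, sent rp 1 → ok
Recompute each column's even parity and compare to cp:
  c0: data parity 1, sent cp 0 → mismatch
  c1: data parity 1, sent cp 1 → ok
  c2: data parity 1, sent cp 1 → ok
Exactly one row (r0) and one column (c0) fail → the flipped bit is at their intersection.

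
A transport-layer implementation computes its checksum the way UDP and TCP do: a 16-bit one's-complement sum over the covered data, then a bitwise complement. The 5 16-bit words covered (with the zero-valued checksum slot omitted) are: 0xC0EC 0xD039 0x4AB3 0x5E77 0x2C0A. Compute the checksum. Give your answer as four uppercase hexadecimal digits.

99A4

One's-complement addition (fold any carry out of bit 15 back into bit 0):
  0xC0EC + 0xD039 = 0x19125 → wrap carry → 0x9126
  0x9126 + 0x4AB3 = 0x0DBD9
  0xDBD9 + 0x5E77 = 0x13A50 → wrap carry → 0x3A51
  0x3A51 + 0x2C0A = 0x0665B
One's-complement sum = 0x665B.
Checksum = ~0x665B & 0xFFFF = 0x99A4.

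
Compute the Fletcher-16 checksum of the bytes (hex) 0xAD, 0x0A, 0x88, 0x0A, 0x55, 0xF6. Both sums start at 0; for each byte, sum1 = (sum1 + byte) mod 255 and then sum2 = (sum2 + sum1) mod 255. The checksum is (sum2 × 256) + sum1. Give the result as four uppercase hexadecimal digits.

Running sums (mod 255):
  after byte 0 (0xAD): sum1=173, sum2=173
  after byte 1 (0x0A): sum1=183, sum2=101
  after byte 2 (0x88): sum1=64, sum2=165
  after byte 3 (0x0A): sum1=74, sum2=239
  after byte 4 (0x55): sum1=159, sum2=143
  after byte 5 (0xF6): sum1=150, sum2=38
Checksum = sum2·256 + sum1 = 38·256 + 150 = 9878 = 0x2696.

2696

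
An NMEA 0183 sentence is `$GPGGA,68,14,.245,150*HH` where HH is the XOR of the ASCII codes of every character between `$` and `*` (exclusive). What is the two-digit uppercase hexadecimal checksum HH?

74

XOR the ASCII codes of the payload characters:
  'G' = 0x47 → acc = 0x47
  'P' = 0x50 → acc = 0x17
  'G' = 0x47 → acc = 0x50
  'G' = 0x47 → acc = 0x17
  'A' = 0x41 → acc = 0x56
  ',' = 0x2C → acc = 0x7A
  '6' = 0x36 → acc = 0x4C
  '8' = 0x38 → acc = 0x74
  ',' = 0x2C → acc = 0x58
  '1' = 0x31 → acc = 0x69
  '4' = 0x34 → acc = 0x5D
  ',' = 0x2C → acc = 0x71
  '.' = 0x2E → acc = 0x5F
  '2' = 0x32 → acc = 0x6D
  '4' = 0x34 → acc = 0x59
  '5' = 0x35 → acc = 0x6C
  ',' = 0x2C → acc = 0x40
  '1' = 0x31 → acc = 0x71
  '5' = 0x35 → acc = 0x44
  '0' = 0x30 → acc = 0x74
Checksum = 0x74.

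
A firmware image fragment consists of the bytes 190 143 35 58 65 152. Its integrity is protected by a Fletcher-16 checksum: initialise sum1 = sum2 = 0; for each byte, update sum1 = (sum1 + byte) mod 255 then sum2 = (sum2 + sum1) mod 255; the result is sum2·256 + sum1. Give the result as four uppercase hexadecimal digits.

9C85

Running sums (mod 255):
  after byte 0 (190): sum1=190, sum2=190
  after byte 1 (143): sum1=78, sum2=13
  after byte 2 (35): sum1=113, sum2=126
  after byte 3 (58): sum1=171, sum2=42
  after byte 4 (65): sum1=236, sum2=23
  after byte 5 (152): sum1=133, sum2=156
Checksum = sum2·256 + sum1 = 156·256 + 133 = 40069 = 0x9C85.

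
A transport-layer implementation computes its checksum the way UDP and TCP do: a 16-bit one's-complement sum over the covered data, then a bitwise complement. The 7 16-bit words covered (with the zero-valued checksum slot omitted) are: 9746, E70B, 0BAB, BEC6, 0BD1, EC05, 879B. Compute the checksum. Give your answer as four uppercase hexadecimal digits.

37C9

One's-complement addition (fold any carry out of bit 15 back into bit 0):
  0x9746 + 0xE70B = 0x17E51 → wrap carry → 0x7E52
  0x7E52 + 0x0BAB = 0x089FD
  0x89FD + 0xBEC6 = 0x148C3 → wrap carry → 0x48C4
  0x48C4 + 0x0BD1 = 0x05495
  0x5495 + 0xEC05 = 0x1409A → wrap carry → 0x409B
  0x409B + 0x879B = 0x0C836
One's-complement sum = 0xC836.
Checksum = ~0xC836 & 0xFFFF = 0x37C9.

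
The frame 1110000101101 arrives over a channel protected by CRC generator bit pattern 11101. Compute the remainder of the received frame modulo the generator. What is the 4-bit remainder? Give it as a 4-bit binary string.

1000

Modulo-2 division of 1110000101101 by 11101:
  pos 0: 11100 XOR 11101 = 00001
  pos 4: 10010 XOR 11101 = 01111
  pos 5: 11111 XOR 11101 = 00010
  pos 8: 10101 XOR 11101 = 01000
Remainder = 1000 (nonzero — an error is detected).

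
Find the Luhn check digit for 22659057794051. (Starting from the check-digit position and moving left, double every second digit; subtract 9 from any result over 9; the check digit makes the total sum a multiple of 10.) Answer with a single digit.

Partial digits right→left: 1 5 0 4 9 7 7 5 0 9 5 6 2 2
Double every second digit counting from the check-digit position (so the 1st, 3rd, 5th, ... of the partial from the right).
  doubled (with −9 where >9): 2 0 9 5 0 1 4 → sum 21
  kept as-is: 5 4 7 5 9 6 2 → sum 38
Total = 21 + 38 = 59.
Check digit = (10 − (59 mod 10)) mod 10 = 1.

1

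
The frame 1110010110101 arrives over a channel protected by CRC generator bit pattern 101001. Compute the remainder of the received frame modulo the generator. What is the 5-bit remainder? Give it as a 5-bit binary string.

Modulo-2 division of 1110010110101 by 101001:
  pos 0: 111001 XOR 101001 = 010000
  pos 1: 100000 XOR 101001 = 001001
  pos 3: 100111 XOR 101001 = 001110
  pos 5: 111001 XOR 101001 = 010000
  pos 6: 100000 XOR 101001 = 001001
Remainder = 10011 (nonzero — an error is detected).

10011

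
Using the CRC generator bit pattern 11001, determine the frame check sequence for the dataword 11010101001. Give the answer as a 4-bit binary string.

1100

Append 4 zeros: 110101010010000. Divide by 11001 (XOR where the leading bit is 1):
  pos 0: 11010 XOR 11001 = 00011
  pos 3: 11101 XOR 11001 = 00100
  pos 5: 10000 XOR 11001 = 01001
  pos 6: 10011 XOR 11001 = 01010
  pos 7: 10100 XOR 11001 = 01101
  pos 8: 11010 XOR 11001 = 00011
Remainder (last 4 bits) = 1100. This is the CRC / FCS.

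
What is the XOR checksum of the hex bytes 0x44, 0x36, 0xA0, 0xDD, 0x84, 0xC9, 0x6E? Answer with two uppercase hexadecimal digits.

XOR the bytes together:
  start with 0x44
  0x44 ⊕ 0x36 = 0x72
  0x72 ⊕ 0xA0 = 0xD2
  0xD2 ⊕ 0xDD = 0x0F
  0x0F ⊕ 0x84 = 0x8B
  0x8B ⊕ 0xC9 = 0x42
  0x42 ⊕ 0x6E = 0x2C

2C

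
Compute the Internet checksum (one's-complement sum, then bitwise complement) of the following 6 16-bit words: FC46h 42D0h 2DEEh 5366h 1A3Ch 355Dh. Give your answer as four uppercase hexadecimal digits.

One's-complement addition (fold any carry out of bit 15 back into bit 0):
  0xFC46 + 0x42D0 = 0x13F16 → wrap carry → 0x3F17
  0x3F17 + 0x2DEE = 0x06D05
  0x6D05 + 0x5366 = 0x0C06B
  0xC06B + 0x1A3C = 0x0DAA7
  0xDAA7 + 0x355D = 0x11004 → wrap carry → 0x1005
One's-complement sum = 0x1005.
Checksum = ~0x1005 & 0xFFFF = 0xEFFA.

EFFA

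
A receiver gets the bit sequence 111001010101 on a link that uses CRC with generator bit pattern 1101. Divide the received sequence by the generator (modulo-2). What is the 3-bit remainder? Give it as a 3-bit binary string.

Modulo-2 division of 111001010101 by 1101:
  pos 0: 1110 XOR 1101 = 0011
  pos 2: 1101 XOR 1101 = 0000
  pos 7: 1010 XOR 1101 = 0111
  pos 8: 1111 XOR 1101 = 0010
Remainder = 010 (nonzero — an error is detected).

010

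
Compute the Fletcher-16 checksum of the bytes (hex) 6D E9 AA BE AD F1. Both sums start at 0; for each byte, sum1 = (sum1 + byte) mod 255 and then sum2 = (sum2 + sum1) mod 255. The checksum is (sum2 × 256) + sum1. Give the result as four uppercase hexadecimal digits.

Running sums (mod 255):
  after byte 0 (6D): sum1=109, sum2=109
  after byte 1 (E9): sum1=87, sum2=196
  after byte 2 (AA): sum1=2, sum2=198
  after byte 3 (BE): sum1=192, sum2=135
  after byte 4 (AD): sum1=110, sum2=245
  after byte 5 (F1): sum1=96, sum2=86
Checksum = sum2·256 + sum1 = 86·256 + 96 = 22112 = 0x5660.

5660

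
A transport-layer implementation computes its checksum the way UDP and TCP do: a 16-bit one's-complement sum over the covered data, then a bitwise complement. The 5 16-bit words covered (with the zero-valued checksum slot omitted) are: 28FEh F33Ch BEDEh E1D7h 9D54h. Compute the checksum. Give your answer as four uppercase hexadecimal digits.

One's-complement addition (fold any carry out of bit 15 back into bit 0):
  0x28FE + 0xF33C = 0x11C3A → wrap carry → 0x1C3B
  0x1C3B + 0xBEDE = 0x0DB19
  0xDB19 + 0xE1D7 = 0x1BCF0 → wrap carry → 0xBCF1
  0xBCF1 + 0x9D54 = 0x15A45 → wrap carry → 0x5A46
One's-complement sum = 0x5A46.
Checksum = ~0x5A46 & 0xFFFF = 0xA5B9.

A5B9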